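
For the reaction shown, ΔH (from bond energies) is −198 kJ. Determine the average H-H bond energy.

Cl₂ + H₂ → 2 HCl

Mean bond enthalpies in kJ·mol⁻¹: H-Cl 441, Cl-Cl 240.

Let D be the H-H bond energy.
Σ(broken) = 1×240 + 1×D = 240 + D
Σ(formed) = 2×441 = 882
ΔH = Σ(broken) − Σ(formed) = (240 + D) − (882) = −642 + D
Setting this equal to −198 kJ gives D = 444 kJ/mol.

D(H-H) ≈ 444 kJ/mol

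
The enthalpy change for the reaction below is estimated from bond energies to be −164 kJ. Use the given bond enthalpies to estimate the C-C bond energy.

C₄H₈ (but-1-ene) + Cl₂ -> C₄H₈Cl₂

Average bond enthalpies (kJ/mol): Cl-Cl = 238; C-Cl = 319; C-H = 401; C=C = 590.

Let D be the C-C bond energy.
Σ(broken) = 2×D + 8×401 + 1×590 + 1×238 = 4036 + 2D
Σ(formed) = 3×D + 2×319 + 8×401 = 3846 + 3D
ΔH = Σ(broken) − Σ(formed) = (4036 + 2D) − (3846 + 3D) = +190 − D
Setting this equal to −164 kJ gives D = 354 kJ/mol.

D(C-C) ≈ 354 kJ/mol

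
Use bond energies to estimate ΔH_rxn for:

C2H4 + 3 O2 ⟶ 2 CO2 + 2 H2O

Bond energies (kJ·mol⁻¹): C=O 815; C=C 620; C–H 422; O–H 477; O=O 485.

Bonds broken (reactants):
  C–H: 4 × 422 = 1688
  C=C: 1 × 620 = 620
  O=O: 3 × 485 = 1455
  Σ(broken) = 3763 kJ
Bonds formed (products):
  C=O: 4 × 815 = 3260
  O–H: 4 × 477 = 1908
  Σ(formed) = 5168 kJ
ΔH = Σ(broken) − Σ(formed) = 3763 − 5168 = −1405 kJ

ΔH ≈ −1405 kJ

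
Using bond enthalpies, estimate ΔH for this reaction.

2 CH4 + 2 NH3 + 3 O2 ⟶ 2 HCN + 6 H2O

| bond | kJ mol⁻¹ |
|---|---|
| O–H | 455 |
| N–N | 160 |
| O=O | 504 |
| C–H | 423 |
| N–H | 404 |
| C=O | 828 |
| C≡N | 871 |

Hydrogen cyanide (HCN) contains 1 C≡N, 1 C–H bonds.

Bonds broken (reactants):
  C–H: 8 × 423 = 3384
  N–H: 6 × 404 = 2424
  O=O: 3 × 504 = 1512
  Σ(broken) = 7320 kJ
Bonds formed (products):
  C≡N: 2 × 871 = 1742
  C–H: 2 × 423 = 846
  O–H: 12 × 455 = 5460
  Σ(formed) = 8048 kJ
ΔH = Σ(broken) − Σ(formed) = 7320 − 8048 = −728 kJ

ΔH ≈ −728 kJ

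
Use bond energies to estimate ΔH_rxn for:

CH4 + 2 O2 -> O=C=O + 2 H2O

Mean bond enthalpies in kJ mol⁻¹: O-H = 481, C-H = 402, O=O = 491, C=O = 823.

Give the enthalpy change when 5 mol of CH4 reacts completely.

ΔH = −4900 kJ

Bonds broken (reactants):
  C-H: 4 × 402 = 1608
  O=O: 2 × 491 = 982
  Σ(broken) = 2590 kJ
Bonds formed (products):
  C=O: 2 × 823 = 1646
  O-H: 4 × 481 = 1924
  Σ(formed) = 3570 kJ
ΔH = Σ(broken) − Σ(formed) = 2590 − 3570 = −980 kJ
For 5× the reaction as written: 5 × (−980) = −4900 kJ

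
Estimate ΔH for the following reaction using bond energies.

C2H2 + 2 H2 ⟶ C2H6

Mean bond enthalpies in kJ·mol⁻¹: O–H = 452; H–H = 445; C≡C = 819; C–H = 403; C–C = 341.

Bonds broken (reactants):
  C≡C: 1 × 819 = 819
  C–H: 2 × 403 = 806
  H–H: 2 × 445 = 890
  Σ(broken) = 2515 kJ
Bonds formed (products):
  C–C: 1 × 341 = 341
  C–H: 6 × 403 = 2418
  Σ(formed) = 2759 kJ
ΔH = Σ(broken) − Σ(formed) = 2515 − 2759 = −244 kJ

ΔH ≈ −244 kJ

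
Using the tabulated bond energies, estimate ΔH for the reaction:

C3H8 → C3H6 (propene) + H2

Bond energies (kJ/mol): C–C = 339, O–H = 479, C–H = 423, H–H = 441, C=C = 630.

ΔH ≈ +114 kJ

Bonds broken (reactants):
  C–C: 2 × 339 = 678
  C–H: 8 × 423 = 3384
  Σ(broken) = 4062 kJ
Bonds formed (products):
  C–C: 1 × 339 = 339
  C–H: 6 × 423 = 2538
  C=C: 1 × 630 = 630
  H–H: 1 × 441 = 441
  Σ(formed) = 3948 kJ
ΔH = Σ(broken) − Σ(formed) = 4062 − 3948 = +114 kJ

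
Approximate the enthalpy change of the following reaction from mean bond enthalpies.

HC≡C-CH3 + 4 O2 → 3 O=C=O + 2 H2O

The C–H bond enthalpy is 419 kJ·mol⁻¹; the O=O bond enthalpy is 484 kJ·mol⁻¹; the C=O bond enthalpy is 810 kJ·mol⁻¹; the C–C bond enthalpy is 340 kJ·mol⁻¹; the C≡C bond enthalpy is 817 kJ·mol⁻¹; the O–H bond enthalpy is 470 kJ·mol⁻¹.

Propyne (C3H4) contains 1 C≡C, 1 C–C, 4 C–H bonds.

Bonds broken (reactants):
  C≡C: 1 × 817 = 817
  C–C: 1 × 340 = 340
  C–H: 4 × 419 = 1676
  O=O: 4 × 484 = 1936
  Σ(broken) = 4769 kJ
Bonds formed (products):
  C=O: 6 × 810 = 4860
  O–H: 4 × 470 = 1880
  Σ(formed) = 6740 kJ
ΔH = Σ(broken) − Σ(formed) = 4769 − 6740 = −1971 kJ

ΔH ≈ −1971 kJ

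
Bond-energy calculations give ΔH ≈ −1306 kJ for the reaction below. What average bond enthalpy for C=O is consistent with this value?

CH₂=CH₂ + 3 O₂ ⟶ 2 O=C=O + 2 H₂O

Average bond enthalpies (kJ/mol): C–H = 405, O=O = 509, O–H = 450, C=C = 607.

Let D be the C=O bond energy.
Σ(broken) = 4×405 + 1×607 + 3×509 = 3754
Σ(formed) = 4×D + 4×450 = 1800 + 4D
ΔH = Σ(broken) − Σ(formed) = (3754) − (1800 + 4D) = +1954 − 4D
Setting this equal to −1306 kJ gives 4D = 3260, so D = 815 kJ/mol.

D(C=O) ≈ 815 kJ/mol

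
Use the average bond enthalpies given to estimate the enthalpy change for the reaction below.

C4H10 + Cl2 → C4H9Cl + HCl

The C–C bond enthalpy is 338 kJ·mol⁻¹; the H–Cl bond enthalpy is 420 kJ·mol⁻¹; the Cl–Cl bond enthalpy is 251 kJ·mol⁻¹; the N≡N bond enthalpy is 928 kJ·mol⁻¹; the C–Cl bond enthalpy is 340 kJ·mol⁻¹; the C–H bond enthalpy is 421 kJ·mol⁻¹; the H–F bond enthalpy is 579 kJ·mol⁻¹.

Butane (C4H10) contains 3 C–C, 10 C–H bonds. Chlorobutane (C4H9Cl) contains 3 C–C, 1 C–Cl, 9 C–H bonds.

ΔH ≈ −88 kJ

Bonds broken (reactants):
  C–C: 3 × 338 = 1014
  C–H: 10 × 421 = 4210
  Cl–Cl: 1 × 251 = 251
  Σ(broken) = 5475 kJ
Bonds formed (products):
  C–C: 3 × 338 = 1014
  C–Cl: 1 × 340 = 340
  C–H: 9 × 421 = 3789
  H–Cl: 1 × 420 = 420
  Σ(formed) = 5563 kJ
ΔH = Σ(broken) − Σ(formed) = 5475 − 5563 = −88 kJ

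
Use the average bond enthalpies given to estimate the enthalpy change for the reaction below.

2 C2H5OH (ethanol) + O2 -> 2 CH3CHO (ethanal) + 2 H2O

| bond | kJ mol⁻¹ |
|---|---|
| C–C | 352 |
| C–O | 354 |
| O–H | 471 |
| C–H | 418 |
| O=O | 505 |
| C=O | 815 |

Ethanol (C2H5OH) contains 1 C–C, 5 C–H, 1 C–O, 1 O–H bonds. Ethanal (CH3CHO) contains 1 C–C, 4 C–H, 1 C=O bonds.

ΔH ≈ −523 kJ

Bonds broken (reactants):
  C–C: 2 × 352 = 704
  C–H: 10 × 418 = 4180
  C–O: 2 × 354 = 708
  O–H: 2 × 471 = 942
  O=O: 1 × 505 = 505
  Σ(broken) = 7039 kJ
Bonds formed (products):
  C–C: 2 × 352 = 704
  C–H: 8 × 418 = 3344
  C=O: 2 × 815 = 1630
  O–H: 4 × 471 = 1884
  Σ(formed) = 7562 kJ
ΔH = Σ(broken) − Σ(formed) = 7039 − 7562 = −523 kJ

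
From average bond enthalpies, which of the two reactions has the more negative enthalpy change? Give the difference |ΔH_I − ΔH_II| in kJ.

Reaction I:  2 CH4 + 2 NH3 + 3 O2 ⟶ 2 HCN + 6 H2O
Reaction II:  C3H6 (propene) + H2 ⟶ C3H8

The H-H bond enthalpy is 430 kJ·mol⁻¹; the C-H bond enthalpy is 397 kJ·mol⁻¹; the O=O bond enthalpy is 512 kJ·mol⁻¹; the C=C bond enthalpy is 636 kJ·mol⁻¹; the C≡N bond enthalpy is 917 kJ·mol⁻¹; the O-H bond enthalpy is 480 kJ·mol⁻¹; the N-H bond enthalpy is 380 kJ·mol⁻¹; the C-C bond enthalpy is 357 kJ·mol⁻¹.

Reaction I, by 1311 kJ

Reaction I:
  Bonds broken (reactants):
    C-H: 8 × 397 = 3176
    N-H: 6 × 380 = 2280
    O=O: 3 × 512 = 1536
    Σ(broken) = 6992 kJ
  Bonds formed (products):
    C≡N: 2 × 917 = 1834
    C-H: 2 × 397 = 794
    O-H: 12 × 480 = 5760
    Σ(formed) = 8388 kJ
  ΔH_I = 6992 − 8388 = −1396 kJ
Reaction II:
  Bonds broken (reactants):
    C-C: 1 × 357 = 357
    C-H: 6 × 397 = 2382
    C=C: 1 × 636 = 636
    H-H: 1 × 430 = 430
    Σ(broken) = 3805 kJ
  Bonds formed (products):
    C-C: 2 × 357 = 714
    C-H: 8 × 397 = 3176
    Σ(formed) = 3890 kJ
  ΔH_II = 3805 − 3890 = −85 kJ
ΔH_I − ΔH_II = −1311 kJ, so reaction I has the more negative ΔH; |ΔH_I − ΔH_II| = 1311 kJ.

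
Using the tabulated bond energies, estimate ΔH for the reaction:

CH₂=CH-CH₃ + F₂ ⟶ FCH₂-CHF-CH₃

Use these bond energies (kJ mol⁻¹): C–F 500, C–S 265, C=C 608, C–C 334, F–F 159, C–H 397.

ΔH ≈ −567 kJ

Bonds broken (reactants):
  C–C: 1 × 334 = 334
  C–H: 6 × 397 = 2382
  C=C: 1 × 608 = 608
  F–F: 1 × 159 = 159
  Σ(broken) = 3483 kJ
Bonds formed (products):
  C–C: 2 × 334 = 668
  C–F: 2 × 500 = 1000
  C–H: 6 × 397 = 2382
  Σ(formed) = 4050 kJ
ΔH = Σ(broken) − Σ(formed) = 3483 − 4050 = −567 kJ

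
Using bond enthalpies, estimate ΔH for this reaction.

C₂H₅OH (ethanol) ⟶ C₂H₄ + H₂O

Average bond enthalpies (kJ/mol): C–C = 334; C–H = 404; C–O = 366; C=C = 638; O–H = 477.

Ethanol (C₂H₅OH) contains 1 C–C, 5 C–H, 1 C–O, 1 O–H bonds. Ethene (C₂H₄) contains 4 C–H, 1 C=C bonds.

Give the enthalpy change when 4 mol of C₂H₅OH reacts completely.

Bonds broken (reactants):
  C–C: 1 × 334 = 334
  C–H: 5 × 404 = 2020
  C–O: 1 × 366 = 366
  O–H: 1 × 477 = 477
  Σ(broken) = 3197 kJ
Bonds formed (products):
  C–H: 4 × 404 = 1616
  C=C: 1 × 638 = 638
  O–H: 2 × 477 = 954
  Σ(formed) = 3208 kJ
ΔH = Σ(broken) − Σ(formed) = 3197 − 3208 = −11 kJ
For 4× the reaction as written: 4 × (−11) = −44 kJ

ΔH = −44 kJ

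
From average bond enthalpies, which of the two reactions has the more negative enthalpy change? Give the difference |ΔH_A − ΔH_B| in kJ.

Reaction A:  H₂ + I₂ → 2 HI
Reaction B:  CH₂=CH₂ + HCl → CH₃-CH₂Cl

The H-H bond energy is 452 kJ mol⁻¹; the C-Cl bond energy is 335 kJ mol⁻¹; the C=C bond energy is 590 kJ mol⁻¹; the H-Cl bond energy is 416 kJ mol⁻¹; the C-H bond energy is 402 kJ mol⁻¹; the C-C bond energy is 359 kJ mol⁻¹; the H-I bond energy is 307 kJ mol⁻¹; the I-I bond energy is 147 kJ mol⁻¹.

Reaction A:
  Bonds broken (reactants):
    H-H: 1 × 452 = 452
    I-I: 1 × 147 = 147
    Σ(broken) = 599 kJ
  Bonds formed (products):
    H-I: 2 × 307 = 614
    Σ(formed) = 614 kJ
  ΔH_A = 599 − 614 = −15 kJ
Reaction B:
  Bonds broken (reactants):
    C-H: 4 × 402 = 1608
    C=C: 1 × 590 = 590
    H-Cl: 1 × 416 = 416
    Σ(broken) = 2614 kJ
  Bonds formed (products):
    C-C: 1 × 359 = 359
    C-Cl: 1 × 335 = 335
    C-H: 5 × 402 = 2010
    Σ(formed) = 2704 kJ
  ΔH_B = 2614 − 2704 = −90 kJ
ΔH_A − ΔH_B = +75 kJ, so reaction B has the more negative ΔH; |ΔH_A − ΔH_B| = 75 kJ.

Reaction B, by 75 kJ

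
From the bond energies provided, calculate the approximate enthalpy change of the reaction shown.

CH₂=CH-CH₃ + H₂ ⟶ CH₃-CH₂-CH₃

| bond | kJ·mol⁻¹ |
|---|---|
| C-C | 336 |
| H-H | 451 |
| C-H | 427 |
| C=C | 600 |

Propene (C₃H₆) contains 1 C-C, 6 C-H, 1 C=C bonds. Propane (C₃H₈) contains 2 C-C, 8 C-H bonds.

ΔH ≈ −139 kJ

Bonds broken (reactants):
  C-C: 1 × 336 = 336
  C-H: 6 × 427 = 2562
  C=C: 1 × 600 = 600
  H-H: 1 × 451 = 451
  Σ(broken) = 3949 kJ
Bonds formed (products):
  C-C: 2 × 336 = 672
  C-H: 8 × 427 = 3416
  Σ(formed) = 4088 kJ
ΔH = Σ(broken) − Σ(formed) = 3949 − 4088 = −139 kJ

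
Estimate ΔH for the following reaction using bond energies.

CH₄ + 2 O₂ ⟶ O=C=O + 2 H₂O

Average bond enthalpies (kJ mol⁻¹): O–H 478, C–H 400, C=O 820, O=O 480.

ΔH ≈ −992 kJ

Bonds broken (reactants):
  C–H: 4 × 400 = 1600
  O=O: 2 × 480 = 960
  Σ(broken) = 2560 kJ
Bonds formed (products):
  C=O: 2 × 820 = 1640
  O–H: 4 × 478 = 1912
  Σ(formed) = 3552 kJ
ΔH = Σ(broken) − Σ(formed) = 2560 − 3552 = −992 kJ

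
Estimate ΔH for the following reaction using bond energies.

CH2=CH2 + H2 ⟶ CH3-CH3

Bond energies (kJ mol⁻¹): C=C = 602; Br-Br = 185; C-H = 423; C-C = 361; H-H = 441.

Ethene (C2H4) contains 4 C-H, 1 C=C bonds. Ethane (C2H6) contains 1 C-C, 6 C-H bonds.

Bonds broken (reactants):
  C-H: 4 × 423 = 1692
  C=C: 1 × 602 = 602
  H-H: 1 × 441 = 441
  Σ(broken) = 2735 kJ
Bonds formed (products):
  C-C: 1 × 361 = 361
  C-H: 6 × 423 = 2538
  Σ(formed) = 2899 kJ
ΔH = Σ(broken) − Σ(formed) = 2735 − 2899 = −164 kJ

ΔH ≈ −164 kJ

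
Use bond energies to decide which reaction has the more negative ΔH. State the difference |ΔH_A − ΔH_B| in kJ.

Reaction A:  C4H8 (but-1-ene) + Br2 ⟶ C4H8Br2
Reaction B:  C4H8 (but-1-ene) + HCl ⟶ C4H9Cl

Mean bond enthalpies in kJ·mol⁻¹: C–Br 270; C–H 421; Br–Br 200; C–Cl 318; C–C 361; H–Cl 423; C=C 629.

Reaction A:
  Bonds broken (reactants):
    Br–Br: 1 × 200 = 200
    C–C: 2 × 361 = 722
    C–H: 8 × 421 = 3368
    C=C: 1 × 629 = 629
    Σ(broken) = 4919 kJ
  Bonds formed (products):
    C–Br: 2 × 270 = 540
    C–C: 3 × 361 = 1083
    C–H: 8 × 421 = 3368
    Σ(formed) = 4991 kJ
  ΔH_A = 4919 − 4991 = −72 kJ
Reaction B:
  Bonds broken (reactants):
    C–C: 2 × 361 = 722
    C–H: 8 × 421 = 3368
    C=C: 1 × 629 = 629
    H–Cl: 1 × 423 = 423
    Σ(broken) = 5142 kJ
  Bonds formed (products):
    C–C: 3 × 361 = 1083
    C–Cl: 1 × 318 = 318
    C–H: 9 × 421 = 3789
    Σ(formed) = 5190 kJ
  ΔH_B = 5142 − 5190 = −48 kJ
ΔH_A − ΔH_B = −24 kJ, so reaction A has the more negative ΔH; |ΔH_A − ΔH_B| = 24 kJ.

Reaction A, by 24 kJ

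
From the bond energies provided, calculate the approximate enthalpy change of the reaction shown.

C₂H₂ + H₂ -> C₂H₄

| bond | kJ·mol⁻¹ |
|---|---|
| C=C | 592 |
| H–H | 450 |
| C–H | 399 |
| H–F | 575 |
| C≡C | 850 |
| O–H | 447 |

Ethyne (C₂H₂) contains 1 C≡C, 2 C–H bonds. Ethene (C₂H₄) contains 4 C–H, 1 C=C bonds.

ΔH ≈ −90 kJ

Bonds broken (reactants):
  C≡C: 1 × 850 = 850
  C–H: 2 × 399 = 798
  H–H: 1 × 450 = 450
  Σ(broken) = 2098 kJ
Bonds formed (products):
  C–H: 4 × 399 = 1596
  C=C: 1 × 592 = 592
  Σ(formed) = 2188 kJ
ΔH = Σ(broken) − Σ(formed) = 2098 − 2188 = −90 kJ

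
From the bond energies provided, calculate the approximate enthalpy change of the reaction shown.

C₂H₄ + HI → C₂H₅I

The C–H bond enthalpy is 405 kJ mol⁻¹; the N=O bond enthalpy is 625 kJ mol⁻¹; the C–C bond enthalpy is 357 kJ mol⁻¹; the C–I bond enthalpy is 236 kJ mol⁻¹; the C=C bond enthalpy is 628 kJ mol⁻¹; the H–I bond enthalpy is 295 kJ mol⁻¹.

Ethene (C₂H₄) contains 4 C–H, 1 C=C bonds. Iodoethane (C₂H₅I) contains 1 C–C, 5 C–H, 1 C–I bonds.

ΔH ≈ −75 kJ

Bonds broken (reactants):
  C–H: 4 × 405 = 1620
  C=C: 1 × 628 = 628
  H–I: 1 × 295 = 295
  Σ(broken) = 2543 kJ
Bonds formed (products):
  C–C: 1 × 357 = 357
  C–H: 5 × 405 = 2025
  C–I: 1 × 236 = 236
  Σ(formed) = 2618 kJ
ΔH = Σ(broken) − Σ(formed) = 2543 − 2618 = −75 kJ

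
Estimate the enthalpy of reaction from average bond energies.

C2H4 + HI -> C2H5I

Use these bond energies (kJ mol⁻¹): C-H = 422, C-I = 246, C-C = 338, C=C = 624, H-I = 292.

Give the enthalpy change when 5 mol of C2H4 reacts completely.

Bonds broken (reactants):
  C-H: 4 × 422 = 1688
  C=C: 1 × 624 = 624
  H-I: 1 × 292 = 292
  Σ(broken) = 2604 kJ
Bonds formed (products):
  C-C: 1 × 338 = 338
  C-H: 5 × 422 = 2110
  C-I: 1 × 246 = 246
  Σ(formed) = 2694 kJ
ΔH = Σ(broken) − Σ(formed) = 2604 − 2694 = −90 kJ
For 5× the reaction as written: 5 × (−90) = −450 kJ

ΔH = −450 kJ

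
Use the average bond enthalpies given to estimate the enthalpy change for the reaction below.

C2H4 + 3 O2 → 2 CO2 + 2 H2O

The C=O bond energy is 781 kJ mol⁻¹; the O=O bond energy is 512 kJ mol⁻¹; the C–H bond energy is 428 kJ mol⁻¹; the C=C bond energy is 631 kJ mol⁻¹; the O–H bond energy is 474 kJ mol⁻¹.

ΔH ≈ −1141 kJ

Bonds broken (reactants):
  C–H: 4 × 428 = 1712
  C=C: 1 × 631 = 631
  O=O: 3 × 512 = 1536
  Σ(broken) = 3879 kJ
Bonds formed (products):
  C=O: 4 × 781 = 3124
  O–H: 4 × 474 = 1896
  Σ(formed) = 5020 kJ
ΔH = Σ(broken) − Σ(formed) = 3879 − 5020 = −1141 kJ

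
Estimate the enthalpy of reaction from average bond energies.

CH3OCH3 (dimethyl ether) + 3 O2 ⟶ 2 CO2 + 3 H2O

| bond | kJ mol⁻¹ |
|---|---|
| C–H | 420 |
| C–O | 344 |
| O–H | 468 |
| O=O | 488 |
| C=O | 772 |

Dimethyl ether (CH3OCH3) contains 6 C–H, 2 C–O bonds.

ΔH ≈ −1224 kJ

Bonds broken (reactants):
  C–H: 6 × 420 = 2520
  C–O: 2 × 344 = 688
  O=O: 3 × 488 = 1464
  Σ(broken) = 4672 kJ
Bonds formed (products):
  C=O: 4 × 772 = 3088
  O–H: 6 × 468 = 2808
  Σ(formed) = 5896 kJ
ΔH = Σ(broken) − Σ(formed) = 4672 − 5896 = −1224 kJ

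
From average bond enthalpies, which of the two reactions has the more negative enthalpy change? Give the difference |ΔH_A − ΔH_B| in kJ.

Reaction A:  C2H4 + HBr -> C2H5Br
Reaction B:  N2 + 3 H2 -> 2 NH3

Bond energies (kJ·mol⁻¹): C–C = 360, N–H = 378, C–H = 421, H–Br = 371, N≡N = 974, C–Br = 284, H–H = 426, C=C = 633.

Reaction A:
  Bonds broken (reactants):
    C–H: 4 × 421 = 1684
    C=C: 1 × 633 = 633
    H–Br: 1 × 371 = 371
    Σ(broken) = 2688 kJ
  Bonds formed (products):
    C–Br: 1 × 284 = 284
    C–C: 1 × 360 = 360
    C–H: 5 × 421 = 2105
    Σ(formed) = 2749 kJ
  ΔH_A = 2688 − 2749 = −61 kJ
Reaction B:
  Bonds broken (reactants):
    H–H: 3 × 426 = 1278
    N≡N: 1 × 974 = 974
    Σ(broken) = 2252 kJ
  Bonds formed (products):
    N–H: 6 × 378 = 2268
    Σ(formed) = 2268 kJ
  ΔH_B = 2252 − 2268 = −16 kJ
ΔH_A − ΔH_B = −45 kJ, so reaction A has the more negative ΔH; |ΔH_A − ΔH_B| = 45 kJ.

Reaction A, by 45 kJ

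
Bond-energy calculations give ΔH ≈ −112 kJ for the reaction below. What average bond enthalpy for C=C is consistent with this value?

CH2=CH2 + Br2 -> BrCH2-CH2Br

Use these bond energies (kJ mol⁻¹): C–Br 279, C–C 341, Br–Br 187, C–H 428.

Let D be the C=C bond energy.
Σ(broken) = 1×187 + 4×428 + 1×D = 1899 + D
Σ(formed) = 2×279 + 1×341 + 4×428 = 2611
ΔH = Σ(broken) − Σ(formed) = (1899 + D) − (2611) = −712 + D
Setting this equal to −112 kJ gives D = 600 kJ/mol.

D(C=C) ≈ 600 kJ/mol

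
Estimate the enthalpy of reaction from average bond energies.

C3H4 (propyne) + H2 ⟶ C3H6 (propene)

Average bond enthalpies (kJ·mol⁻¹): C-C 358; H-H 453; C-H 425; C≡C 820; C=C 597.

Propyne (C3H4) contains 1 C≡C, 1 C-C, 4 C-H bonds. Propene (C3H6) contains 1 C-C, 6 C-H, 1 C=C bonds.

Bonds broken (reactants):
  C≡C: 1 × 820 = 820
  C-C: 1 × 358 = 358
  C-H: 4 × 425 = 1700
  H-H: 1 × 453 = 453
  Σ(broken) = 3331 kJ
Bonds formed (products):
  C-C: 1 × 358 = 358
  C-H: 6 × 425 = 2550
  C=C: 1 × 597 = 597
  Σ(formed) = 3505 kJ
ΔH = Σ(broken) − Σ(formed) = 3331 − 3505 = −174 kJ

ΔH ≈ −174 kJ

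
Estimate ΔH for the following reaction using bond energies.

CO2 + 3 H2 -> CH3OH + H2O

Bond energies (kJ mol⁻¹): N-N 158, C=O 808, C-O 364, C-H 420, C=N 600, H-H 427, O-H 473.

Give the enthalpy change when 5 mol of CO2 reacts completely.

Bonds broken (reactants):
  C=O: 2 × 808 = 1616
  H-H: 3 × 427 = 1281
  Σ(broken) = 2897 kJ
Bonds formed (products):
  C-H: 3 × 420 = 1260
  C-O: 1 × 364 = 364
  O-H: 3 × 473 = 1419
  Σ(formed) = 3043 kJ
ΔH = Σ(broken) − Σ(formed) = 2897 − 3043 = −146 kJ
For 5× the reaction as written: 5 × (−146) = −730 kJ

ΔH = −730 kJ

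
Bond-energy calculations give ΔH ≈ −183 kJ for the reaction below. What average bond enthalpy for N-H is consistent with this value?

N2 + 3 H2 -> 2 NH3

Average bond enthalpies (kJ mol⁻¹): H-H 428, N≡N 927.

D(N-H) ≈ 399 kJ/mol

Let D be the N-H bond energy.
Σ(broken) = 3×428 + 1×927 = 2211
Σ(formed) = 6×D = 6D
ΔH = Σ(broken) − Σ(formed) = (2211) − (6D) = +2211 − 6D
Setting this equal to −183 kJ gives 6D = 2394, so D = 399 kJ/mol.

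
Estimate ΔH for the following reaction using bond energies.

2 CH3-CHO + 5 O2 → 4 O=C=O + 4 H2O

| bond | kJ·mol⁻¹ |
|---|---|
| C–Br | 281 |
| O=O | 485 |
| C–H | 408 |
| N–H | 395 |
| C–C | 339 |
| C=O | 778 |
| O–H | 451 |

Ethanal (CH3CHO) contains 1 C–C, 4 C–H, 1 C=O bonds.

ΔH ≈ −1909 kJ

Bonds broken (reactants):
  C–C: 2 × 339 = 678
  C–H: 8 × 408 = 3264
  C=O: 2 × 778 = 1556
  O=O: 5 × 485 = 2425
  Σ(broken) = 7923 kJ
Bonds formed (products):
  C=O: 8 × 778 = 6224
  O–H: 8 × 451 = 3608
  Σ(formed) = 9832 kJ
ΔH = Σ(broken) − Σ(formed) = 7923 − 9832 = −1909 kJ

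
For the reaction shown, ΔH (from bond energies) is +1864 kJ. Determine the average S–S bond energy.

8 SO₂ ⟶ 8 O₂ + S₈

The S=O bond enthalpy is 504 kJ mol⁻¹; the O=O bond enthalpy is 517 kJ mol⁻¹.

Let D be the S–S bond energy.
Σ(broken) = 16×504 = 8064
Σ(formed) = 8×517 + 8×D = 4136 + 8D
ΔH = Σ(broken) − Σ(formed) = (8064) − (4136 + 8D) = +3928 − 8D
Setting this equal to +1864 kJ gives 8D = 2064, so D = 258 kJ/mol.

D(S–S) ≈ 258 kJ/mol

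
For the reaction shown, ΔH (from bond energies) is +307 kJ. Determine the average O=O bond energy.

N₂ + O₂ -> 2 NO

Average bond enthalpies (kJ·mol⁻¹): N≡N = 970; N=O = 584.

D(O=O) ≈ 505 kJ/mol

Let D be the O=O bond energy.
Σ(broken) = 1×970 + 1×D = 970 + D
Σ(formed) = 2×584 = 1168
ΔH = Σ(broken) − Σ(formed) = (970 + D) − (1168) = −198 + D
Setting this equal to +307 kJ gives D = 505 kJ/mol.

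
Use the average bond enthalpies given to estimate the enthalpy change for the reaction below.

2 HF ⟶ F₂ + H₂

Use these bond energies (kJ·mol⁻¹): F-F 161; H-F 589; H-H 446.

ΔH ≈ +571 kJ

Bonds broken (reactants):
  H-F: 2 × 589 = 1178
  Σ(broken) = 1178 kJ
Bonds formed (products):
  F-F: 1 × 161 = 161
  H-H: 1 × 446 = 446
  Σ(formed) = 607 kJ
ΔH = Σ(broken) − Σ(formed) = 1178 − 607 = +571 kJ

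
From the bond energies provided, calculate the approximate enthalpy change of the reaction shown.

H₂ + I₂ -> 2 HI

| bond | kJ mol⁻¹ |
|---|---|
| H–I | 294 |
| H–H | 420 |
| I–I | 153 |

ΔH ≈ −15 kJ

Bonds broken (reactants):
  H–H: 1 × 420 = 420
  I–I: 1 × 153 = 153
  Σ(broken) = 573 kJ
Bonds formed (products):
  H–I: 2 × 294 = 588
  Σ(formed) = 588 kJ
ΔH = Σ(broken) − Σ(formed) = 573 − 588 = −15 kJ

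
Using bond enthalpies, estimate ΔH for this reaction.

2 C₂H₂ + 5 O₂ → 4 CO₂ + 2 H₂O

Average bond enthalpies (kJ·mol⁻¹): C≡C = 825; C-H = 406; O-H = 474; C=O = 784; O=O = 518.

ΔH ≈ −2304 kJ

Bonds broken (reactants):
  C≡C: 2 × 825 = 1650
  C-H: 4 × 406 = 1624
  O=O: 5 × 518 = 2590
  Σ(broken) = 5864 kJ
Bonds formed (products):
  C=O: 8 × 784 = 6272
  O-H: 4 × 474 = 1896
  Σ(formed) = 8168 kJ
ΔH = Σ(broken) − Σ(formed) = 5864 − 8168 = −2304 kJ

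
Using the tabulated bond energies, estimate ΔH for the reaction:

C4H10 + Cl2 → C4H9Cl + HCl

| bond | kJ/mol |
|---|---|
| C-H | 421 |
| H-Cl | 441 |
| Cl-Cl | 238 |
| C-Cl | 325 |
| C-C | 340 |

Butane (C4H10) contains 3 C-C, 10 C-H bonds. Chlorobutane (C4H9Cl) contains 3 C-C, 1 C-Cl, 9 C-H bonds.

Bonds broken (reactants):
  C-C: 3 × 340 = 1020
  C-H: 10 × 421 = 4210
  Cl-Cl: 1 × 238 = 238
  Σ(broken) = 5468 kJ
Bonds formed (products):
  C-C: 3 × 340 = 1020
  C-Cl: 1 × 325 = 325
  C-H: 9 × 421 = 3789
  H-Cl: 1 × 441 = 441
  Σ(formed) = 5575 kJ
ΔH = Σ(broken) − Σ(formed) = 5468 − 5575 = −107 kJ

ΔH ≈ −107 kJ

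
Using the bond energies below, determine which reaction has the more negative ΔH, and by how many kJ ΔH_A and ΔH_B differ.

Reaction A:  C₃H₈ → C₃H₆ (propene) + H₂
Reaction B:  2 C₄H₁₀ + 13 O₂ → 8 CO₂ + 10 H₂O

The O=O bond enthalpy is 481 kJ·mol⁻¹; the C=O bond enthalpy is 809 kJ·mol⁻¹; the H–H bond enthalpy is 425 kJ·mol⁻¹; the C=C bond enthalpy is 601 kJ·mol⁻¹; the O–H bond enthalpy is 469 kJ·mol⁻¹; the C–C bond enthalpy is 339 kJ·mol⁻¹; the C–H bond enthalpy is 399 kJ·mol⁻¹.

Reaction B, by 6168 kJ

Reaction A:
  Bonds broken (reactants):
    C–C: 2 × 339 = 678
    C–H: 8 × 399 = 3192
    Σ(broken) = 3870 kJ
  Bonds formed (products):
    C–C: 1 × 339 = 339
    C–H: 6 × 399 = 2394
    C=C: 1 × 601 = 601
    H–H: 1 × 425 = 425
    Σ(formed) = 3759 kJ
  ΔH_A = 3870 − 3759 = +111 kJ
Reaction B:
  Bonds broken (reactants):
    C–C: 6 × 339 = 2034
    C–H: 20 × 399 = 7980
    O=O: 13 × 481 = 6253
    Σ(broken) = 16267 kJ
  Bonds formed (products):
    C=O: 16 × 809 = 12944
    O–H: 20 × 469 = 9380
    Σ(formed) = 22324 kJ
  ΔH_B = 16267 − 22324 = −6057 kJ
ΔH_A − ΔH_B = +6168 kJ, so reaction B has the more negative ΔH; |ΔH_A − ΔH_B| = 6168 kJ.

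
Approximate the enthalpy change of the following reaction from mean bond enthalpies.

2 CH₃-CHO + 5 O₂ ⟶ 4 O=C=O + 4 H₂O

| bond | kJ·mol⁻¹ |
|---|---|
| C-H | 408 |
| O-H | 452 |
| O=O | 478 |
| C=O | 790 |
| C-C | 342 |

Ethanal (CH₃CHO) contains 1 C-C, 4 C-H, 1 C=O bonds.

Bonds broken (reactants):
  C-C: 2 × 342 = 684
  C-H: 8 × 408 = 3264
  C=O: 2 × 790 = 1580
  O=O: 5 × 478 = 2390
  Σ(broken) = 7918 kJ
Bonds formed (products):
  C=O: 8 × 790 = 6320
  O-H: 8 × 452 = 3616
  Σ(formed) = 9936 kJ
ΔH = Σ(broken) − Σ(formed) = 7918 − 9936 = −2018 kJ

ΔH ≈ −2018 kJ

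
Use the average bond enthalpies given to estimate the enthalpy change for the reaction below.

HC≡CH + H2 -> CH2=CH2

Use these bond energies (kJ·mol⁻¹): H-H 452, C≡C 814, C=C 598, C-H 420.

Bonds broken (reactants):
  C≡C: 1 × 814 = 814
  C-H: 2 × 420 = 840
  H-H: 1 × 452 = 452
  Σ(broken) = 2106 kJ
Bonds formed (products):
  C-H: 4 × 420 = 1680
  C=C: 1 × 598 = 598
  Σ(formed) = 2278 kJ
ΔH = Σ(broken) − Σ(formed) = 2106 − 2278 = −172 kJ

ΔH ≈ −172 kJ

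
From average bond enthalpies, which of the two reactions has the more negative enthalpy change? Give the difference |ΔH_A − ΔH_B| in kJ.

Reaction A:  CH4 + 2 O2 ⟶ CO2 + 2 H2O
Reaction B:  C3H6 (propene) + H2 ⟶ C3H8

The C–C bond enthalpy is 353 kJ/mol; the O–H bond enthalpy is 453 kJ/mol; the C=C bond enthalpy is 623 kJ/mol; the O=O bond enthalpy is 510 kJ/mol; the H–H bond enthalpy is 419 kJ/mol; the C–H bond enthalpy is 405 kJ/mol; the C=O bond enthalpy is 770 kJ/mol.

Reaction A, by 591 kJ

Reaction A:
  Bonds broken (reactants):
    C–H: 4 × 405 = 1620
    O=O: 2 × 510 = 1020
    Σ(broken) = 2640 kJ
  Bonds formed (products):
    C=O: 2 × 770 = 1540
    O–H: 4 × 453 = 1812
    Σ(formed) = 3352 kJ
  ΔH_A = 2640 − 3352 = −712 kJ
Reaction B:
  Bonds broken (reactants):
    C–C: 1 × 353 = 353
    C–H: 6 × 405 = 2430
    C=C: 1 × 623 = 623
    H–H: 1 × 419 = 419
    Σ(broken) = 3825 kJ
  Bonds formed (products):
    C–C: 2 × 353 = 706
    C–H: 8 × 405 = 3240
    Σ(formed) = 3946 kJ
  ΔH_B = 3825 − 3946 = −121 kJ
ΔH_A − ΔH_B = −591 kJ, so reaction A has the more negative ΔH; |ΔH_A − ΔH_B| = 591 kJ.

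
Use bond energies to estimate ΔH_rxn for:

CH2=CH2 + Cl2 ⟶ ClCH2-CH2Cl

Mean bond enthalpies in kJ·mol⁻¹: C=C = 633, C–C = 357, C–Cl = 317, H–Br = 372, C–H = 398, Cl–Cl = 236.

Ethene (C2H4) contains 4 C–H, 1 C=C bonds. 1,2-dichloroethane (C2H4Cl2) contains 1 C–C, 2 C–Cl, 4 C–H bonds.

ΔH ≈ −122 kJ

Bonds broken (reactants):
  C–H: 4 × 398 = 1592
  C=C: 1 × 633 = 633
  Cl–Cl: 1 × 236 = 236
  Σ(broken) = 2461 kJ
Bonds formed (products):
  C–C: 1 × 357 = 357
  C–Cl: 2 × 317 = 634
  C–H: 4 × 398 = 1592
  Σ(formed) = 2583 kJ
ΔH = Σ(broken) − Σ(formed) = 2461 − 2583 = −122 kJ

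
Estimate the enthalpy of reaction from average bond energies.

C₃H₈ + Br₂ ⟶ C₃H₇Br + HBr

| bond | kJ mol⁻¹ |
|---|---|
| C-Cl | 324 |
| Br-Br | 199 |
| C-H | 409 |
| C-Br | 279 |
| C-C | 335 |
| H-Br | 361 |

Bonds broken (reactants):
  Br-Br: 1 × 199 = 199
  C-C: 2 × 335 = 670
  C-H: 8 × 409 = 3272
  Σ(broken) = 4141 kJ
Bonds formed (products):
  C-Br: 1 × 279 = 279
  C-C: 2 × 335 = 670
  C-H: 7 × 409 = 2863
  H-Br: 1 × 361 = 361
  Σ(formed) = 4173 kJ
ΔH = Σ(broken) − Σ(formed) = 4141 − 4173 = −32 kJ

ΔH ≈ −32 kJ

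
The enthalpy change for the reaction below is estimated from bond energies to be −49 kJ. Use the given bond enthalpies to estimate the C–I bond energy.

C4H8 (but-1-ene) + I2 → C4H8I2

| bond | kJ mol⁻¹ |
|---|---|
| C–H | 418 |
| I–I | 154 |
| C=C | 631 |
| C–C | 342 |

D(C–I) ≈ 246 kJ/mol

Let D be the C–I bond energy.
Σ(broken) = 2×342 + 8×418 + 1×631 + 1×154 = 4813
Σ(formed) = 3×342 + 8×418 + 2×D = 4370 + 2D
ΔH = Σ(broken) − Σ(formed) = (4813) − (4370 + 2D) = +443 − 2D
Setting this equal to −49 kJ gives 2D = 492, so D = 246 kJ/mol.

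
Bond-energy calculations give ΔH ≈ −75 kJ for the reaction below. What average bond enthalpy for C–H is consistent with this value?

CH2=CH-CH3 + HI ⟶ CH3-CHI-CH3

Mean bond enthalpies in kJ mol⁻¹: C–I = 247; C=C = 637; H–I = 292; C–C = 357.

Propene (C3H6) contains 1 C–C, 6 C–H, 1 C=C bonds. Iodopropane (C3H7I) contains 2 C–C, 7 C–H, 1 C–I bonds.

D(C–H) ≈ 400 kJ/mol

Let D be the C–H bond energy.
Σ(broken) = 1×357 + 6×D + 1×637 + 1×292 = 1286 + 6D
Σ(formed) = 2×357 + 7×D + 1×247 = 961 + 7D
ΔH = Σ(broken) − Σ(formed) = (1286 + 6D) − (961 + 7D) = +325 − D
Setting this equal to −75 kJ gives D = 400 kJ/mol.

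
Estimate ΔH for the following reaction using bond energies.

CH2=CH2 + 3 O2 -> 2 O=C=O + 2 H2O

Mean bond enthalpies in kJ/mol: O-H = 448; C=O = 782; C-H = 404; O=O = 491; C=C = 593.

ΔH ≈ −1238 kJ

Bonds broken (reactants):
  C-H: 4 × 404 = 1616
  C=C: 1 × 593 = 593
  O=O: 3 × 491 = 1473
  Σ(broken) = 3682 kJ
Bonds formed (products):
  C=O: 4 × 782 = 3128
  O-H: 4 × 448 = 1792
  Σ(formed) = 4920 kJ
ΔH = Σ(broken) − Σ(formed) = 3682 − 4920 = −1238 kJ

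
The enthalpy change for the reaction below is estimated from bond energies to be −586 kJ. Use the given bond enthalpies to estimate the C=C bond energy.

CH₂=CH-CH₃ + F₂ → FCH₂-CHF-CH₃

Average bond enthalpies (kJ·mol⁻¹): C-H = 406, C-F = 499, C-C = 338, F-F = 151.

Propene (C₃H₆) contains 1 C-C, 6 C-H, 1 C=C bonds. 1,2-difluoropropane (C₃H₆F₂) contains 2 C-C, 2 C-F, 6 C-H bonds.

D(C=C) ≈ 599 kJ/mol

Let D be the C=C bond energy.
Σ(broken) = 1×338 + 6×406 + 1×D + 1×151 = 2925 + D
Σ(formed) = 2×338 + 2×499 + 6×406 = 4110
ΔH = Σ(broken) − Σ(formed) = (2925 + D) − (4110) = −1185 + D
Setting this equal to −586 kJ gives D = 599 kJ/mol.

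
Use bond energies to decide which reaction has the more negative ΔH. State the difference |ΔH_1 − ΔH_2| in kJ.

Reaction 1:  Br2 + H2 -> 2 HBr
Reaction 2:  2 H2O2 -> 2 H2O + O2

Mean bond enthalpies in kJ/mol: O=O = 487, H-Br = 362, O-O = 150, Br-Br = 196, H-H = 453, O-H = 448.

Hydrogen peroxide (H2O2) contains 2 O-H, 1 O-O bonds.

Reaction 1:
  Bonds broken (reactants):
    Br-Br: 1 × 196 = 196
    H-H: 1 × 453 = 453
    Σ(broken) = 649 kJ
  Bonds formed (products):
    H-Br: 2 × 362 = 724
    Σ(formed) = 724 kJ
  ΔH_1 = 649 − 724 = −75 kJ
Reaction 2:
  Bonds broken (reactants):
    O-H: 4 × 448 = 1792
    O-O: 2 × 150 = 300
    Σ(broken) = 2092 kJ
  Bonds formed (products):
    O-H: 4 × 448 = 1792
    O=O: 1 × 487 = 487
    Σ(formed) = 2279 kJ
  ΔH_2 = 2092 − 2279 = −187 kJ
ΔH_1 − ΔH_2 = +112 kJ, so reaction 2 has the more negative ΔH; |ΔH_1 − ΔH_2| = 112 kJ.

Reaction 2, by 112 kJ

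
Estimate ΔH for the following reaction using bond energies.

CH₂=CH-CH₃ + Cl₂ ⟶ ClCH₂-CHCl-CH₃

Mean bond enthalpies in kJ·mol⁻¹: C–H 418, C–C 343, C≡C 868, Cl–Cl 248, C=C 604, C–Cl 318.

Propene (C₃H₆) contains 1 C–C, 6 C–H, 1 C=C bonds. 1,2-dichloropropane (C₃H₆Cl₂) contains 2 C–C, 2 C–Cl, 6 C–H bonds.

Bonds broken (reactants):
  C–C: 1 × 343 = 343
  C–H: 6 × 418 = 2508
  C=C: 1 × 604 = 604
  Cl–Cl: 1 × 248 = 248
  Σ(broken) = 3703 kJ
Bonds formed (products):
  C–C: 2 × 343 = 686
  C–Cl: 2 × 318 = 636
  C–H: 6 × 418 = 2508
  Σ(formed) = 3830 kJ
ΔH = Σ(broken) − Σ(formed) = 3703 − 3830 = −127 kJ

ΔH ≈ −127 kJ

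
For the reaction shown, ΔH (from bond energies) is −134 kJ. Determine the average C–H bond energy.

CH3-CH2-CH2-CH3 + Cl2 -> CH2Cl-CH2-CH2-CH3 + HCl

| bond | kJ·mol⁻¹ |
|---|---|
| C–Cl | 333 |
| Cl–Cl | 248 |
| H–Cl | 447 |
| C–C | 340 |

D(C–H) ≈ 398 kJ/mol

Let D be the C–H bond energy.
Σ(broken) = 3×340 + 10×D + 1×248 = 1268 + 10D
Σ(formed) = 3×340 + 1×333 + 9×D + 1×447 = 1800 + 9D
ΔH = Σ(broken) − Σ(formed) = (1268 + 10D) − (1800 + 9D) = −532 + D
Setting this equal to −134 kJ gives D = 398 kJ/mol.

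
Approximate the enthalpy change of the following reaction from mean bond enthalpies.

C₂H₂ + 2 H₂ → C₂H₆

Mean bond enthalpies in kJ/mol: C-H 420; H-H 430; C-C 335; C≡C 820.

ΔH ≈ −335 kJ

Bonds broken (reactants):
  C≡C: 1 × 820 = 820
  C-H: 2 × 420 = 840
  H-H: 2 × 430 = 860
  Σ(broken) = 2520 kJ
Bonds formed (products):
  C-C: 1 × 335 = 335
  C-H: 6 × 420 = 2520
  Σ(formed) = 2855 kJ
ΔH = Σ(broken) − Σ(formed) = 2520 − 2855 = −335 kJ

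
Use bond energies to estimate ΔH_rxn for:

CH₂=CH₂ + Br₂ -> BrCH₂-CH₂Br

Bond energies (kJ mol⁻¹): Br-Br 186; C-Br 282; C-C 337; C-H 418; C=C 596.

ΔH ≈ −119 kJ

Bonds broken (reactants):
  Br-Br: 1 × 186 = 186
  C-H: 4 × 418 = 1672
  C=C: 1 × 596 = 596
  Σ(broken) = 2454 kJ
Bonds formed (products):
  C-Br: 2 × 282 = 564
  C-C: 1 × 337 = 337
  C-H: 4 × 418 = 1672
  Σ(formed) = 2573 kJ
ΔH = Σ(broken) − Σ(formed) = 2454 − 2573 = −119 kJ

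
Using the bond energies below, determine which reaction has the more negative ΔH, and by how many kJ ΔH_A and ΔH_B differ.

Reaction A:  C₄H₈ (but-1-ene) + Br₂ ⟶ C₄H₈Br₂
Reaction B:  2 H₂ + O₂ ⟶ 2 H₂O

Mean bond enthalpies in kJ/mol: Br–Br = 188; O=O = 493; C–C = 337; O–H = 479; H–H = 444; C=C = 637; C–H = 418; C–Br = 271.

Reaction B, by 481 kJ

Reaction A:
  Bonds broken (reactants):
    Br–Br: 1 × 188 = 188
    C–C: 2 × 337 = 674
    C–H: 8 × 418 = 3344
    C=C: 1 × 637 = 637
    Σ(broken) = 4843 kJ
  Bonds formed (products):
    C–Br: 2 × 271 = 542
    C–C: 3 × 337 = 1011
    C–H: 8 × 418 = 3344
    Σ(formed) = 4897 kJ
  ΔH_A = 4843 − 4897 = −54 kJ
Reaction B:
  Bonds broken (reactants):
    H–H: 2 × 444 = 888
    O=O: 1 × 493 = 493
    Σ(broken) = 1381 kJ
  Bonds formed (products):
    O–H: 4 × 479 = 1916
    Σ(formed) = 1916 kJ
  ΔH_B = 1381 − 1916 = −535 kJ
ΔH_A − ΔH_B = +481 kJ, so reaction B has the more negative ΔH; |ΔH_A − ΔH_B| = 481 kJ.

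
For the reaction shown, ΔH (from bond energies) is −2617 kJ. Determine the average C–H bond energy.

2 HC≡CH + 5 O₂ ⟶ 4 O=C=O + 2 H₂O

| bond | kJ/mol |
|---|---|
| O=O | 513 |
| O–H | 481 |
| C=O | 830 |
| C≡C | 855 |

D(C–H) ≈ 418 kJ/mol

Let D be the C–H bond energy.
Σ(broken) = 2×855 + 4×D + 5×513 = 4275 + 4D
Σ(formed) = 8×830 + 4×481 = 8564
ΔH = Σ(broken) − Σ(formed) = (4275 + 4D) − (8564) = −4289 + 4D
Setting this equal to −2617 kJ gives 4D = 1672, so D = 418 kJ/mol.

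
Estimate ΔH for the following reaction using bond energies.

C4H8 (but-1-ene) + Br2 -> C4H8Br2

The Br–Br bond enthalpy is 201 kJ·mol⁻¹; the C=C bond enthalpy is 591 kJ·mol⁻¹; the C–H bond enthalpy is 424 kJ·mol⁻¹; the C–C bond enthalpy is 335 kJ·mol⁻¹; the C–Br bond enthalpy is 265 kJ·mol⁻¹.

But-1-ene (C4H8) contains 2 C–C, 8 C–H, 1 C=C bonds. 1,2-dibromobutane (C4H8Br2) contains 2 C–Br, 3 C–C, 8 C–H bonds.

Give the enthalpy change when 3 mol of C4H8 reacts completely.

ΔH = −219 kJ

Bonds broken (reactants):
  Br–Br: 1 × 201 = 201
  C–C: 2 × 335 = 670
  C–H: 8 × 424 = 3392
  C=C: 1 × 591 = 591
  Σ(broken) = 4854 kJ
Bonds formed (products):
  C–Br: 2 × 265 = 530
  C–C: 3 × 335 = 1005
  C–H: 8 × 424 = 3392
  Σ(formed) = 4927 kJ
ΔH = Σ(broken) − Σ(formed) = 4854 − 4927 = −73 kJ
For 3× the reaction as written: 3 × (−73) = −219 kJ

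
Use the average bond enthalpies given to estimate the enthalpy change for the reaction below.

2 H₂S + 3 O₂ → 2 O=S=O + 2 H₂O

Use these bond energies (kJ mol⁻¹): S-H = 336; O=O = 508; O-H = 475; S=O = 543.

ΔH ≈ −1204 kJ

Bonds broken (reactants):
  O=O: 3 × 508 = 1524
  S-H: 4 × 336 = 1344
  Σ(broken) = 2868 kJ
Bonds formed (products):
  O-H: 4 × 475 = 1900
  S=O: 4 × 543 = 2172
  Σ(formed) = 4072 kJ
ΔH = Σ(broken) − Σ(formed) = 2868 − 4072 = −1204 kJ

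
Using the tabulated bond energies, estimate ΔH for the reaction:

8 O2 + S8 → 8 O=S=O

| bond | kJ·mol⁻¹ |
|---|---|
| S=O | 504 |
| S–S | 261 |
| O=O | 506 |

Bonds broken (reactants):
  O=O: 8 × 506 = 4048
  S–S: 8 × 261 = 2088
  Σ(broken) = 6136 kJ
Bonds formed (products):
  S=O: 16 × 504 = 8064
  Σ(formed) = 8064 kJ
ΔH = Σ(broken) − Σ(formed) = 6136 − 8064 = −1928 kJ

ΔH ≈ −1928 kJ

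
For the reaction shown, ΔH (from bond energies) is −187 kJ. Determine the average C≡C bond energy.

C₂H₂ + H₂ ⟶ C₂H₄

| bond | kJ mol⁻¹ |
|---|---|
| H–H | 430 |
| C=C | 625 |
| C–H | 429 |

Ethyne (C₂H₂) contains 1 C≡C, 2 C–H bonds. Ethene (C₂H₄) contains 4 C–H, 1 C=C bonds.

D(C≡C) ≈ 866 kJ/mol

Let D be the C≡C bond energy.
Σ(broken) = 1×D + 2×429 + 1×430 = 1288 + D
Σ(formed) = 4×429 + 1×625 = 2341
ΔH = Σ(broken) − Σ(formed) = (1288 + D) − (2341) = −1053 + D
Setting this equal to −187 kJ gives D = 866 kJ/mol.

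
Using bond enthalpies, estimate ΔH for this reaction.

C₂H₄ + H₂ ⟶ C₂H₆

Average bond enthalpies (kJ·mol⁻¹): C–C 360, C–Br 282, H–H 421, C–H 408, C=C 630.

ΔH ≈ −125 kJ

Bonds broken (reactants):
  C–H: 4 × 408 = 1632
  C=C: 1 × 630 = 630
  H–H: 1 × 421 = 421
  Σ(broken) = 2683 kJ
Bonds formed (products):
  C–C: 1 × 360 = 360
  C–H: 6 × 408 = 2448
  Σ(formed) = 2808 kJ
ΔH = Σ(broken) − Σ(formed) = 2683 − 2808 = −125 kJ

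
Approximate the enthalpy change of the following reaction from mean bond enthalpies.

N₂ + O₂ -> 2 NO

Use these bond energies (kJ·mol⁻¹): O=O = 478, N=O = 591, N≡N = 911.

Bonds broken (reactants):
  N≡N: 1 × 911 = 911
  O=O: 1 × 478 = 478
  Σ(broken) = 1389 kJ
Bonds formed (products):
  N=O: 2 × 591 = 1182
  Σ(formed) = 1182 kJ
ΔH = Σ(broken) − Σ(formed) = 1389 − 1182 = +207 kJ

ΔH ≈ +207 kJ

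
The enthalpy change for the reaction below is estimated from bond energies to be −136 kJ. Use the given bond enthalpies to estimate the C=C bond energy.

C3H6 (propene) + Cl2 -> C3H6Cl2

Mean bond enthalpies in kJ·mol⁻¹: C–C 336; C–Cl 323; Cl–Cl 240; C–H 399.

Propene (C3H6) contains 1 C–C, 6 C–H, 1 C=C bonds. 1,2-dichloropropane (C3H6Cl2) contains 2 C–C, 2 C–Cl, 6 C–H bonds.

D(C=C) ≈ 606 kJ/mol

Let D be the C=C bond energy.
Σ(broken) = 1×336 + 6×399 + 1×D + 1×240 = 2970 + D
Σ(formed) = 2×336 + 2×323 + 6×399 = 3712
ΔH = Σ(broken) − Σ(formed) = (2970 + D) − (3712) = −742 + D
Setting this equal to −136 kJ gives D = 606 kJ/mol.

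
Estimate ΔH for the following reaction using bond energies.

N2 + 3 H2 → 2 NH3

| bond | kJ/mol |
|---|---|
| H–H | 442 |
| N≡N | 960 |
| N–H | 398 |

ΔH ≈ −102 kJ

Bonds broken (reactants):
  H–H: 3 × 442 = 1326
  N≡N: 1 × 960 = 960
  Σ(broken) = 2286 kJ
Bonds formed (products):
  N–H: 6 × 398 = 2388
  Σ(formed) = 2388 kJ
ΔH = Σ(broken) − Σ(formed) = 2286 − 2388 = −102 kJ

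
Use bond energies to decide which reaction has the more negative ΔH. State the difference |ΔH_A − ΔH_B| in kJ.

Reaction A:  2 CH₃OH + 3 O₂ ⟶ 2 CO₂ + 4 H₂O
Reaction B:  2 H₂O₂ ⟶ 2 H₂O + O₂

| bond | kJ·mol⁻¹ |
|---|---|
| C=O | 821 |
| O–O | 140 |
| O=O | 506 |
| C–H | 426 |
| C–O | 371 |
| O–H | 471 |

Reaction A:
  Bonds broken (reactants):
    C–H: 6 × 426 = 2556
    C–O: 2 × 371 = 742
    O–H: 2 × 471 = 942
    O=O: 3 × 506 = 1518
    Σ(broken) = 5758 kJ
  Bonds formed (products):
    C=O: 4 × 821 = 3284
    O–H: 8 × 471 = 3768
    Σ(formed) = 7052 kJ
  ΔH_A = 5758 − 7052 = −1294 kJ
Reaction B:
  Bonds broken (reactants):
    O–H: 4 × 471 = 1884
    O–O: 2 × 140 = 280
    Σ(broken) = 2164 kJ
  Bonds formed (products):
    O–H: 4 × 471 = 1884
    O=O: 1 × 506 = 506
    Σ(formed) = 2390 kJ
  ΔH_B = 2164 − 2390 = −226 kJ
ΔH_A − ΔH_B = −1068 kJ, so reaction A has the more negative ΔH; |ΔH_A − ΔH_B| = 1068 kJ.

Reaction A, by 1068 kJ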